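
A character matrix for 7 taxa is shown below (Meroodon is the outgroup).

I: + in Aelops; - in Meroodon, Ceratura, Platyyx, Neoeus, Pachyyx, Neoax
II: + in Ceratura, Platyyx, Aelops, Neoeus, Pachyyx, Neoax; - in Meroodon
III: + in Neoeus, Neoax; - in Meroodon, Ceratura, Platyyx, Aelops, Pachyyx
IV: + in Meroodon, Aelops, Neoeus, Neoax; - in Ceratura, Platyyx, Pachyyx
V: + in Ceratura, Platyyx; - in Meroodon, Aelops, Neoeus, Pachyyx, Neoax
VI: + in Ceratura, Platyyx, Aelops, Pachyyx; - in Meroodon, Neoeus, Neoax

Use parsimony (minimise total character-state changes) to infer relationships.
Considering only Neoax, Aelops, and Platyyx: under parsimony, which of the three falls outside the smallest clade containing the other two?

Neoax

Character polarity is set by the outgroup: the derived state is whichever differs from the outgroup's state, so for IV the derived state is '-', and for the remaining characters it is '+'.
I (derived state '+') is unique to Aelops (autapomorphy; uninformative for grouping).
All ingroup taxa share the derived state '+' for II; it defines the ingroup but does not resolve relationships within it.
III: derived state '+' in Neoax and Neoeus only — synapomorphy for {Neoax, Neoeus}.
Only Ceratura, Pachyyx, and Platyyx show the derived state '-' for IV, supporting them as a clade.
V (derived state '+') is shared by Ceratura and Platyyx — a synapomorphy uniting that clade.
VI: derived state '+' in Aelops, Ceratura, Pachyyx, and Platyyx only — synapomorphy for {Aelops, Ceratura, Pachyyx, Platyyx}.
Most parsimonious ingroup topology: ((((Ceratura,Platyyx),Pachyyx),Aelops),(Neoeus,Neoax)).
Platyyx and Aelops share a more recent common ancestor with each other than either does with Neoax, so Neoax is the least closely related of the three.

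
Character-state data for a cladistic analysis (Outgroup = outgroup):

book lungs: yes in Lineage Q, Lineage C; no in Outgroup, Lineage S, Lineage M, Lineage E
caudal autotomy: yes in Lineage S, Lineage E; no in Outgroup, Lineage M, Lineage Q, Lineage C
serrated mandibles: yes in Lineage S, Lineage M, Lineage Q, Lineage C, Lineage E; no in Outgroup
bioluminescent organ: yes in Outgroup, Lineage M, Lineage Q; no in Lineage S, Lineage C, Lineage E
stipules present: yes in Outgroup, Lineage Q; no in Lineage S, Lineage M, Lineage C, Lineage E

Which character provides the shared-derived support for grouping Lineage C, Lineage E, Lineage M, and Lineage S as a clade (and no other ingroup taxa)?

stipules present

Character polarity is set by the outgroup: the derived state is whichever differs from the outgroup's state, so for bioluminescent organ, stipules present the derived state is 'no', and for the remaining characters it is 'yes'.
book lungs (state 'yes') occurs in Lineage C and Lineage Q but conflicts with the nesting implied by the other characters — most parsimoniously interpreted as homoplasy.
Only Lineage E and Lineage S show the derived state 'yes' for caudal autotomy, supporting them as a clade.
All ingroup taxa share the derived state 'yes' for serrated mandibles; it defines the ingroup but does not resolve relationships within it.
bioluminescent organ: derived state 'no' in Lineage C, Lineage E, and Lineage S only — synapomorphy for {Lineage C, Lineage E, Lineage S}.
stipules present: derived state 'no' in Lineage C, Lineage E, Lineage M, and Lineage S only — synapomorphy for {Lineage C, Lineage E, Lineage M, Lineage S}.
Most parsimonious ingroup topology: ((((Lineage S,Lineage E),Lineage C),Lineage M),Lineage Q).
The clade {Lineage C, Lineage E, Lineage M, Lineage S} is supported by stipules present: its derived state 'no' occurs in exactly those taxa and in no other taxon (including the outgroup).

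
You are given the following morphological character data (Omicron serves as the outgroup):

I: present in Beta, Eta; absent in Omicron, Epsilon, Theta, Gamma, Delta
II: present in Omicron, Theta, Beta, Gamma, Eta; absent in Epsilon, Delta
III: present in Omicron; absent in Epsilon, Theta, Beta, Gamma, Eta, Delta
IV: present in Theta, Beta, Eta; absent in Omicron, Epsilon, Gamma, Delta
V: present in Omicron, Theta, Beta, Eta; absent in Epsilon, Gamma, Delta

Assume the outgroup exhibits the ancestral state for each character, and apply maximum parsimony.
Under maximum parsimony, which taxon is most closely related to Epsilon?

Character polarity is set by the outgroup: the derived state is whichever differs from the outgroup's state, so for II, III, V the derived state is 'absent', and for the remaining characters it is 'present'.
I: derived state 'present' in Beta and Eta only — synapomorphy for {Beta, Eta}.
II: derived state 'absent' in Delta and Epsilon only — synapomorphy for {Delta, Epsilon}.
All ingroup taxa share the derived state 'absent' for III; it defines the ingroup but does not resolve relationships within it.
Only Beta, Eta, and Theta show the derived state 'present' for IV, supporting them as a clade.
Only Delta, Epsilon, and Gamma show the derived state 'absent' for V, supporting them as a clade.
Most parsimonious ingroup topology: (((Epsilon,Delta),Gamma),(Theta,(Beta,Eta))).
Epsilon and Delta form a cherry on this tree, so they are sister taxa.

Delta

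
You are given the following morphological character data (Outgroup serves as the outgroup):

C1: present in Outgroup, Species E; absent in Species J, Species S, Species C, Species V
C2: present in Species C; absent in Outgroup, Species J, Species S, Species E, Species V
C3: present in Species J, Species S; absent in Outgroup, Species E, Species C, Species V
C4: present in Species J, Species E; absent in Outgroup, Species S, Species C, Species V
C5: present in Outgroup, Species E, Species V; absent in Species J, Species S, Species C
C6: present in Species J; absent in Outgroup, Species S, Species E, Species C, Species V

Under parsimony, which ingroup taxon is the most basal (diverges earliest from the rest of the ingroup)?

Species E

Character polarity is set by the outgroup: the derived state is whichever differs from the outgroup's state, so for C1, C5 the derived state is 'absent', and for the remaining characters it is 'present'.
C1: derived state 'absent' in Species C, Species J, Species S, and Species V only — synapomorphy for {Species C, Species J, Species S, Species V}.
C2 (derived state 'present') is unique to Species C (autapomorphy; uninformative for grouping).
C3 (derived state 'present') is shared by Species J and Species S — a synapomorphy uniting that clade.
C4 (state 'present') occurs in Species E and Species J but conflicts with the nesting implied by the other characters — most parsimoniously interpreted as homoplasy.
C5 (derived state 'absent') is shared by Species C, Species J, and Species S — a synapomorphy uniting that clade.
C6 (derived state 'present') is unique to Species J (autapomorphy; uninformative for grouping).
Most parsimonious ingroup topology: ((((Species J,Species S),Species C),Species V),Species E).
Species E is sister to the clade containing all other ingroup taxa, so it is the earliest-diverging (most basal) ingroup lineage.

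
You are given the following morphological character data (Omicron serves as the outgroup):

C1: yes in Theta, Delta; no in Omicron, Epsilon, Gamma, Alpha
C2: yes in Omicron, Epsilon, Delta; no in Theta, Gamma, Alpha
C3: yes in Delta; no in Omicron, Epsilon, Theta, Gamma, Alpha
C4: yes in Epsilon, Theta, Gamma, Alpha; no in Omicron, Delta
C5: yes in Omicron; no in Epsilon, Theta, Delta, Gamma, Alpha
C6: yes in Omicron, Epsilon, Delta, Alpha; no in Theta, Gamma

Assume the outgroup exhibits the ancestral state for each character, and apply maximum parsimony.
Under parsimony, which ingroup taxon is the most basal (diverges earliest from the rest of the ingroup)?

Character polarity is set by the outgroup: the derived state is whichever differs from the outgroup's state, so for C2, C5, C6 the derived state is 'no', and for the remaining characters it is 'yes'.
C1 (state 'yes') occurs in Delta and Theta but conflicts with the nesting implied by the other characters — most parsimoniously interpreted as homoplasy.
C2: derived state 'no' in Alpha, Gamma, and Theta only — synapomorphy for {Alpha, Gamma, Theta}.
C3: derived state 'yes' in Delta only — an autapomorphy, so it tells us nothing about relationships among taxa.
C4 (derived state 'yes') is shared by Alpha, Epsilon, Gamma, and Theta — a synapomorphy uniting that clade.
All ingroup taxa share the derived state 'no' for C5; it defines the ingroup but does not resolve relationships within it.
C6 (derived state 'no') is shared by Gamma and Theta — a synapomorphy uniting that clade.
Most parsimonious ingroup topology: ((Epsilon,((Theta,Gamma),Alpha)),Delta).
Delta is sister to the clade containing all other ingroup taxa, so it is the earliest-diverging (most basal) ingroup lineage.

Delta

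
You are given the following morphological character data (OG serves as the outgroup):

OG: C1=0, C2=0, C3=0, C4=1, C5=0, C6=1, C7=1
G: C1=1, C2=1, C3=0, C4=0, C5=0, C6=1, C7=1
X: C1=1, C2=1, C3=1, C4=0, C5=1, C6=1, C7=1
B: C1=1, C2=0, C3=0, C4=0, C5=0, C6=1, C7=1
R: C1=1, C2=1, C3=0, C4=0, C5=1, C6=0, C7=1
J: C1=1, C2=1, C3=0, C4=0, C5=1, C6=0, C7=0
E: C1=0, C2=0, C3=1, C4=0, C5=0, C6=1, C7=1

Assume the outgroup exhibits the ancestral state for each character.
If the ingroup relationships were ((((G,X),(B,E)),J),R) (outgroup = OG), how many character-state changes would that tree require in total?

13

Map each character onto ((((G,X),(B,E)),J),R) (rooted by OG) and count the minimum state changes it requires (Fitch parsimony):
C1: 2; C2: 2; C3: 2; C4: 1; C5: 3; C6: 2; C7: 1.
Total tree length = 13.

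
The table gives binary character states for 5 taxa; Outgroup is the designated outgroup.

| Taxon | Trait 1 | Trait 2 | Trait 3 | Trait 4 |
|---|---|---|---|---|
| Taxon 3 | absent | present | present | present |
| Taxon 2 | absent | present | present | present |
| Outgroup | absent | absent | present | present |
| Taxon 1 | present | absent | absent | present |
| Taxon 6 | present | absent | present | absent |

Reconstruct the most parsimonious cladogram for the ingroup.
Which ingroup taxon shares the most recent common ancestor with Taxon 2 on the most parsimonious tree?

Taxon 3

Character polarity is set by the outgroup: the derived state is whichever differs from the outgroup's state, so for Trait 3, Trait 4 the derived state is 'absent', and for the remaining characters it is 'present'.
Trait 1 (derived state 'present') is shared by Taxon 1 and Taxon 6 — a synapomorphy uniting that clade.
Trait 2 (derived state 'present') is shared by Taxon 2 and Taxon 3 — a synapomorphy uniting that clade.
Trait 3: derived state 'absent' in Taxon 1 only — an autapomorphy, so it tells us nothing about relationships among taxa.
Trait 4 (derived state 'absent') is unique to Taxon 6 (autapomorphy; uninformative for grouping).
Most parsimonious ingroup topology: ((Taxon 3,Taxon 2),(Taxon 1,Taxon 6)).
Taxon 2 and Taxon 3 form a cherry on this tree, so they are sister taxa.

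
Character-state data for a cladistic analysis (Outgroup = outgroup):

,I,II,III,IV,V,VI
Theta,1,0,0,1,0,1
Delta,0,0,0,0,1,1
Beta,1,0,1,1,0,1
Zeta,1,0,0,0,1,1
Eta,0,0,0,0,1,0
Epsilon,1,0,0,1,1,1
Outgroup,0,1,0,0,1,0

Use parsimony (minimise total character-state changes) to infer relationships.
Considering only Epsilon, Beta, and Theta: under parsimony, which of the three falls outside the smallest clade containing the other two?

Character polarity is set by the outgroup: the derived state is whichever differs from the outgroup's state, so for II, V the derived state is '0', and for the remaining characters it is '1'.
Only Beta, Epsilon, Theta, and Zeta show the derived state '1' for I, supporting them as a clade.
All ingroup taxa share the derived state '0' for II; it defines the ingroup but does not resolve relationships within it.
III (derived state '1') is unique to Beta (autapomorphy; uninformative for grouping).
Only Beta, Epsilon, and Theta show the derived state '1' for IV, supporting them as a clade.
V: derived state '0' in Beta and Theta only — synapomorphy for {Beta, Theta}.
VI (derived state '1') is shared by Beta, Delta, Epsilon, Theta, and Zeta — a synapomorphy uniting that clade.
Most parsimonious ingroup topology: (Eta,((((Theta,Beta),Epsilon),Zeta),Delta)).
Theta and Beta share a more recent common ancestor with each other than either does with Epsilon, so Epsilon is the least closely related of the three.

Epsilon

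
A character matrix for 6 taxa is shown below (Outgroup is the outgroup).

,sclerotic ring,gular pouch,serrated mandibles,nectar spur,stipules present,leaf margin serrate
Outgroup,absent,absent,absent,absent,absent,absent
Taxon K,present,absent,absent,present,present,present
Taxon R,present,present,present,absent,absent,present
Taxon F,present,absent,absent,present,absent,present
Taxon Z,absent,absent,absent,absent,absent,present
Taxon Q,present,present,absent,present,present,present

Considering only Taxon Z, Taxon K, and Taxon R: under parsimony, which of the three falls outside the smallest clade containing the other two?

The outgroup has state 'absent' for every character, so 'present' is the derived state throughout.
Only Taxon F, Taxon K, Taxon Q, and Taxon R show the derived state 'present' for sclerotic ring, supporting them as a clade.
gular pouch (state 'present') occurs in Taxon Q and Taxon R but conflicts with the nesting implied by the other characters — most parsimoniously interpreted as homoplasy.
serrated mandibles: derived state 'present' in Taxon R only — an autapomorphy, so it tells us nothing about relationships among taxa.
Only Taxon F, Taxon K, and Taxon Q show the derived state 'present' for nectar spur, supporting them as a clade.
stipules present: derived state 'present' in Taxon K and Taxon Q only — synapomorphy for {Taxon K, Taxon Q}.
leaf margin serrate (derived state 'present') is shared by all ingroup taxa — unites the whole ingroup.
Most parsimonious ingroup topology: ((((Taxon K,Taxon Q),Taxon F),Taxon R),Taxon Z).
Taxon K and Taxon R share a more recent common ancestor with each other than either does with Taxon Z, so Taxon Z is the least closely related of the three.

Taxon Z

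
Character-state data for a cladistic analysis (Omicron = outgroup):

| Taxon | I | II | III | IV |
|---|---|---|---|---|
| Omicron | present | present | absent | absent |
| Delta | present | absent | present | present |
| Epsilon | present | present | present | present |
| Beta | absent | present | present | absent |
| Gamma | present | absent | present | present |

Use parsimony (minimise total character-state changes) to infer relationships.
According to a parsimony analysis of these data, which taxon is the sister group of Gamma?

Delta

Character polarity is set by the outgroup: the derived state is whichever differs from the outgroup's state, so for I, II the derived state is 'absent', and for the remaining characters it is 'present'.
I: derived state 'absent' in Beta only — an autapomorphy, so it tells us nothing about relationships among taxa.
II (derived state 'absent') is shared by Delta and Gamma — a synapomorphy uniting that clade.
III (derived state 'present') is shared by all ingroup taxa — unites the whole ingroup.
Only Delta, Epsilon, and Gamma show the derived state 'present' for IV, supporting them as a clade.
Most parsimonious ingroup topology: (((Delta,Gamma),Epsilon),Beta).
Gamma and Delta form a cherry on this tree, so they are sister taxa.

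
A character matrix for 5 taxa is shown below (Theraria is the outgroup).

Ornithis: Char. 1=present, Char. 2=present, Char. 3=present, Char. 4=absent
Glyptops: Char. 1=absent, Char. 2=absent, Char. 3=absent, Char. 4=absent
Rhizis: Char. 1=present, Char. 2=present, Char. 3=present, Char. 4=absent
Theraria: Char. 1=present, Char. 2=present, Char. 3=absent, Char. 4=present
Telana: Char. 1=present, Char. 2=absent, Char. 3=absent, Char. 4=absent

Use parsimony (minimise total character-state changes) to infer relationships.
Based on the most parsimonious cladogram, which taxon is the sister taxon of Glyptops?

Telana

Character polarity is set by the outgroup: the derived state is whichever differs from the outgroup's state, so for Char. 1, Char. 2, Char. 4 the derived state is 'absent', and for the remaining characters it is 'present'.
Char. 1 (derived state 'absent') is unique to Glyptops (autapomorphy; uninformative for grouping).
Char. 2 (derived state 'absent') is shared by Glyptops and Telana — a synapomorphy uniting that clade.
Only Ornithis and Rhizis show the derived state 'present' for Char. 3, supporting them as a clade.
Char. 4 (derived state 'absent') is shared by all ingroup taxa — unites the whole ingroup.
Most parsimonious ingroup topology: ((Telana,Glyptops),(Rhizis,Ornithis)).
Glyptops and Telana form a cherry on this tree, so they are sister taxa.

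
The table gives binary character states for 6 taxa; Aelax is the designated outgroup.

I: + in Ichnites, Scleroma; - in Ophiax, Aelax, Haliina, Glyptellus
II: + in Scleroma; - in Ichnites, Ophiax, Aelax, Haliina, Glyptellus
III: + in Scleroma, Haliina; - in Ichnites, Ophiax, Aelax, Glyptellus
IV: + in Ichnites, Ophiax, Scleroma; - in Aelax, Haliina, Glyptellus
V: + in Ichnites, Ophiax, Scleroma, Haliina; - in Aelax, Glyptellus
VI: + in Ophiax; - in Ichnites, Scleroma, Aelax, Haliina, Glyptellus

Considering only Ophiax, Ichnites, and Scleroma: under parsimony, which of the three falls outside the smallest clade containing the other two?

Ophiax

The outgroup has state '-' for every character, so '+' is the derived state throughout.
I (derived state '+') is shared by Ichnites and Scleroma — a synapomorphy uniting that clade.
II: derived state '+' in Scleroma only — an autapomorphy, so it tells us nothing about relationships among taxa.
III (state '+') occurs in Haliina and Scleroma but conflicts with the nesting implied by the other characters — most parsimoniously interpreted as homoplasy.
IV (derived state '+') is shared by Ichnites, Ophiax, and Scleroma — a synapomorphy uniting that clade.
V: derived state '+' in Haliina, Ichnites, Ophiax, and Scleroma only — synapomorphy for {Haliina, Ichnites, Ophiax, Scleroma}.
VI (derived state '+') is unique to Ophiax (autapomorphy; uninformative for grouping).
Most parsimonious ingroup topology: (((Ophiax,(Ichnites,Scleroma)),Haliina),Glyptellus).
Ichnites and Scleroma share a more recent common ancestor with each other than either does with Ophiax, so Ophiax is the least closely related of the three.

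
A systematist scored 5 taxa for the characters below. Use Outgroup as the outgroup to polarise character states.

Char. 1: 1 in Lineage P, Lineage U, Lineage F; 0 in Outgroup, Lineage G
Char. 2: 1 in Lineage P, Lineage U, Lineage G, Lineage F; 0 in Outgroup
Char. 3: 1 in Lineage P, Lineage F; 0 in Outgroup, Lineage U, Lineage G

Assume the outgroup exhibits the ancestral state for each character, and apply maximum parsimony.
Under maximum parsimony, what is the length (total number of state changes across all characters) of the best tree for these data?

The outgroup has state '0' for every character, so '1' is the derived state throughout.
Only Lineage F, Lineage P, and Lineage U show the derived state '1' for Char. 1, supporting them as a clade.
All ingroup taxa share the derived state '1' for Char. 2; it defines the ingroup but does not resolve relationships within it.
Char. 3: derived state '1' in Lineage F and Lineage P only — synapomorphy for {Lineage F, Lineage P}.
Most parsimonious ingroup topology: (((Lineage P,Lineage F),Lineage U),Lineage G).
Changes per character on this tree: Char. 1: 1; Char. 2: 1; Char. 3: 1.
Total = 3.

3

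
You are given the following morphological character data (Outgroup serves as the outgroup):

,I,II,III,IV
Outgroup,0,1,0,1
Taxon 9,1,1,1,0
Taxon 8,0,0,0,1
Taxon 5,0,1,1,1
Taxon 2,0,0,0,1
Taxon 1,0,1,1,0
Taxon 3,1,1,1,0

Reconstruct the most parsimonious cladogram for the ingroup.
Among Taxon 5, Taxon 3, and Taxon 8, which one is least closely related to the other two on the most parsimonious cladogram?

Character polarity is set by the outgroup: the derived state is whichever differs from the outgroup's state, so for II, IV the derived state is '0', and for the remaining characters it is '1'.
Only Taxon 3 and Taxon 9 show the derived state '1' for I, supporting them as a clade.
II: derived state '0' in Taxon 2 and Taxon 8 only — synapomorphy for {Taxon 2, Taxon 8}.
III: derived state '1' in Taxon 1, Taxon 3, Taxon 5, and Taxon 9 only — synapomorphy for {Taxon 1, Taxon 3, Taxon 5, Taxon 9}.
IV (derived state '0') is shared by Taxon 1, Taxon 3, and Taxon 9 — a synapomorphy uniting that clade.
Most parsimonious ingroup topology: ((((Taxon 9,Taxon 3),Taxon 1),Taxon 5),(Taxon 8,Taxon 2)).
Taxon 3 and Taxon 5 share a more recent common ancestor with each other than either does with Taxon 8, so Taxon 8 is the least closely related of the three.

Taxon 8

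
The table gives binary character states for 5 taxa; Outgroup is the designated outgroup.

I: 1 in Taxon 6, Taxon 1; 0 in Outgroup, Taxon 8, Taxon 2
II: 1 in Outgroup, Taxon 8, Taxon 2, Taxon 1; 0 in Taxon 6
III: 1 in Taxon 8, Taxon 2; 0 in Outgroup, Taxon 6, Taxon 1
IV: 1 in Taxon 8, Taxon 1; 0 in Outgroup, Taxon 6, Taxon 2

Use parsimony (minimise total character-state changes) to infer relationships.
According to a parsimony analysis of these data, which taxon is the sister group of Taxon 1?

Taxon 6

Character polarity is set by the outgroup: the derived state is whichever differs from the outgroup's state, so for II the derived state is '0', and for the remaining characters it is '1'.
I: derived state '1' in Taxon 1 and Taxon 6 only — synapomorphy for {Taxon 1, Taxon 6}.
II (derived state '0') is unique to Taxon 6 (autapomorphy; uninformative for grouping).
III (derived state '1') is shared by Taxon 2 and Taxon 8 — a synapomorphy uniting that clade.
IV (state '1') occurs in Taxon 1 and Taxon 8 but conflicts with the nesting implied by the other characters — most parsimoniously interpreted as homoplasy.
Most parsimonious ingroup topology: ((Taxon 6,Taxon 1),(Taxon 8,Taxon 2)).
Taxon 1 and Taxon 6 form a cherry on this tree, so they are sister taxa.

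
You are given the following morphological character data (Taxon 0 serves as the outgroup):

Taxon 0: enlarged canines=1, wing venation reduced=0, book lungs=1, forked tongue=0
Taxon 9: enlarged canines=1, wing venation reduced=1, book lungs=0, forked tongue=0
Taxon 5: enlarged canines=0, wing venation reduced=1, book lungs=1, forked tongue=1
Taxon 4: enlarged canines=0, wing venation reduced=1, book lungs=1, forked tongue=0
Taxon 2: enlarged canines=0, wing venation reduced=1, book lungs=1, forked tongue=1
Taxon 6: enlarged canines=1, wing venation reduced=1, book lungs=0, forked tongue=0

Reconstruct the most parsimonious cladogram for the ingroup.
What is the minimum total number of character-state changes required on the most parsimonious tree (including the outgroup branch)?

Character polarity is set by the outgroup: the derived state is whichever differs from the outgroup's state, so for enlarged canines, book lungs the derived state is '0', and for the remaining characters it is '1'.
Only Taxon 2, Taxon 4, and Taxon 5 show the derived state '0' for enlarged canines, supporting them as a clade.
wing venation reduced (derived state '1') is shared by all ingroup taxa — unites the whole ingroup.
book lungs (derived state '0') is shared by Taxon 6 and Taxon 9 — a synapomorphy uniting that clade.
forked tongue: derived state '1' in Taxon 2 and Taxon 5 only — synapomorphy for {Taxon 2, Taxon 5}.
Most parsimonious ingroup topology: ((Taxon 9,Taxon 6),((Taxon 5,Taxon 2),Taxon 4)).
Changes per character on this tree: enlarged canines: 1; wing venation reduced: 1; book lungs: 1; forked tongue: 1.
Total = 4.

4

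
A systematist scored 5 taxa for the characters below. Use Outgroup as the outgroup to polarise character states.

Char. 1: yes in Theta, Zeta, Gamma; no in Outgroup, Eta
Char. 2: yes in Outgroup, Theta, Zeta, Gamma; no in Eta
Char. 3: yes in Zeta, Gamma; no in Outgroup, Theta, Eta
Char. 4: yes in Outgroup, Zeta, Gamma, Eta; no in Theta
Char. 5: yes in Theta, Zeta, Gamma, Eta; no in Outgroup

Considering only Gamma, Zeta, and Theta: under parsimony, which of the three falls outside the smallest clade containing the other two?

Theta

Character polarity is set by the outgroup: the derived state is whichever differs from the outgroup's state, so for Char. 2, Char. 4 the derived state is 'no', and for the remaining characters it is 'yes'.
Char. 1 (derived state 'yes') is shared by Gamma, Theta, and Zeta — a synapomorphy uniting that clade.
Char. 2: derived state 'no' in Eta only — an autapomorphy, so it tells us nothing about relationships among taxa.
Only Gamma and Zeta show the derived state 'yes' for Char. 3, supporting them as a clade.
Char. 4 (derived state 'no') is unique to Theta (autapomorphy; uninformative for grouping).
Char. 5 (derived state 'yes') is shared by all ingroup taxa — unites the whole ingroup.
Most parsimonious ingroup topology: ((Theta,(Zeta,Gamma)),Eta).
Zeta and Gamma share a more recent common ancestor with each other than either does with Theta, so Theta is the least closely related of the three.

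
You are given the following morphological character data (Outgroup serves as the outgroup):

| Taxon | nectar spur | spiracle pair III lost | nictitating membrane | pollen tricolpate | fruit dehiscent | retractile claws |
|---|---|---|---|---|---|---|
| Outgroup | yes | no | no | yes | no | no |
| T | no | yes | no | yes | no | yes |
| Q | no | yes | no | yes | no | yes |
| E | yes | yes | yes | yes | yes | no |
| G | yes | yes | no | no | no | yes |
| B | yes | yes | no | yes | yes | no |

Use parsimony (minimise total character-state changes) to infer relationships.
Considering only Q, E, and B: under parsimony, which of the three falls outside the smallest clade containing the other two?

Q

Character polarity is set by the outgroup: the derived state is whichever differs from the outgroup's state, so for nectar spur, pollen tricolpate the derived state is 'no', and for the remaining characters it is 'yes'.
nectar spur: derived state 'no' in Q and T only — synapomorphy for {Q, T}.
All ingroup taxa share the derived state 'yes' for spiracle pair III lost; it defines the ingroup but does not resolve relationships within it.
nictitating membrane: derived state 'yes' in E only — an autapomorphy, so it tells us nothing about relationships among taxa.
pollen tricolpate (derived state 'no') is unique to G (autapomorphy; uninformative for grouping).
Only B and E show the derived state 'yes' for fruit dehiscent, supporting them as a clade.
retractile claws: derived state 'yes' in G, Q, and T only — synapomorphy for {G, Q, T}.
Most parsimonious ingroup topology: (((T,Q),G),(E,B)).
B and E share a more recent common ancestor with each other than either does with Q, so Q is the least closely related of the three.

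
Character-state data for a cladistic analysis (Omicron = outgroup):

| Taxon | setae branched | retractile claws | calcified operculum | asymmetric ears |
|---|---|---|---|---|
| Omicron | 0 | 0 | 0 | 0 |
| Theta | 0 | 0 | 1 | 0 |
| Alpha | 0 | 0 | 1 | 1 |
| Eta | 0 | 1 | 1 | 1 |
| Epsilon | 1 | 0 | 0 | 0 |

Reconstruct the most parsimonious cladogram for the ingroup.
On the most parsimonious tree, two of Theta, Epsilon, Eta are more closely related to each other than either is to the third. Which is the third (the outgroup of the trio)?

The outgroup has state '0' for every character, so '1' is the derived state throughout.
setae branched (derived state '1') is unique to Epsilon (autapomorphy; uninformative for grouping).
retractile claws (derived state '1') is unique to Eta (autapomorphy; uninformative for grouping).
calcified operculum: derived state '1' in Alpha, Eta, and Theta only — synapomorphy for {Alpha, Eta, Theta}.
Only Alpha and Eta show the derived state '1' for asymmetric ears, supporting them as a clade.
Most parsimonious ingroup topology: ((Theta,(Alpha,Eta)),Epsilon).
Eta and Theta share a more recent common ancestor with each other than either does with Epsilon, so Epsilon is the least closely related of the three.

Epsilon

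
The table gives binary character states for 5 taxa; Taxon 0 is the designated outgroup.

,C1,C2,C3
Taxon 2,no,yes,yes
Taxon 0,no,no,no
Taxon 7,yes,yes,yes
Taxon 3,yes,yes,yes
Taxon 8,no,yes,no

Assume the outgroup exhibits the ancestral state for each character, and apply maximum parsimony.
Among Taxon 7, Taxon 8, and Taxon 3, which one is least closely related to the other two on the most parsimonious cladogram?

Taxon 8

The outgroup has state 'no' for every character, so 'yes' is the derived state throughout.
Only Taxon 3 and Taxon 7 show the derived state 'yes' for C1, supporting them as a clade.
All ingroup taxa share the derived state 'yes' for C2; it defines the ingroup but does not resolve relationships within it.
C3 (derived state 'yes') is shared by Taxon 2, Taxon 3, and Taxon 7 — a synapomorphy uniting that clade.
Most parsimonious ingroup topology: (Taxon 8,((Taxon 7,Taxon 3),Taxon 2)).
Taxon 7 and Taxon 3 share a more recent common ancestor with each other than either does with Taxon 8, so Taxon 8 is the least closely related of the three.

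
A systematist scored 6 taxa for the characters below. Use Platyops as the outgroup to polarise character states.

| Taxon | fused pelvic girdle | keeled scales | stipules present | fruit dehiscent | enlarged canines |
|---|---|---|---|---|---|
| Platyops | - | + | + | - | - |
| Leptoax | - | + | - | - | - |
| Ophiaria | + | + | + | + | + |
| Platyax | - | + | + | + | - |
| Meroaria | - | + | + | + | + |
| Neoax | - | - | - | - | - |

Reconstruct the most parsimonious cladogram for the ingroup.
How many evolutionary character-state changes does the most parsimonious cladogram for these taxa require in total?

Character polarity is set by the outgroup: the derived state is whichever differs from the outgroup's state, so for keeled scales, stipules present the derived state is '-', and for the remaining characters it is '+'.
fused pelvic girdle: derived state '+' in Ophiaria only — an autapomorphy, so it tells us nothing about relationships among taxa.
keeled scales: derived state '-' in Neoax only — an autapomorphy, so it tells us nothing about relationships among taxa.
stipules present: derived state '-' in Leptoax and Neoax only — synapomorphy for {Leptoax, Neoax}.
fruit dehiscent: derived state '+' in Meroaria, Ophiaria, and Platyax only — synapomorphy for {Meroaria, Ophiaria, Platyax}.
enlarged canines: derived state '+' in Meroaria and Ophiaria only — synapomorphy for {Meroaria, Ophiaria}.
Most parsimonious ingroup topology: (((Meroaria,Ophiaria),Platyax),(Leptoax,Neoax)).
Changes per character on this tree: fused pelvic girdle: 1; keeled scales: 1; stipules present: 1; fruit dehiscent: 1; enlarged canines: 1.
Total = 5.

5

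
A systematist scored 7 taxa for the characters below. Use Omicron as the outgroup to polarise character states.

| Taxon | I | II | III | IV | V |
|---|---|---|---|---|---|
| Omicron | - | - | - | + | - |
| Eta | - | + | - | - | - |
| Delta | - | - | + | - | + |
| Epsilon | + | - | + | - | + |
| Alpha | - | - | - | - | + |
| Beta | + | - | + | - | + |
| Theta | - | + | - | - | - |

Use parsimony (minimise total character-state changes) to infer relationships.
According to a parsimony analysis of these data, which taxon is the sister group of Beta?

Character polarity is set by the outgroup: the derived state is whichever differs from the outgroup's state, so for IV the derived state is '-', and for the remaining characters it is '+'.
I (derived state '+') is shared by Beta and Epsilon — a synapomorphy uniting that clade.
Only Eta and Theta show the derived state '+' for II, supporting them as a clade.
III (derived state '+') is shared by Beta, Delta, and Epsilon — a synapomorphy uniting that clade.
IV (derived state '-') is shared by all ingroup taxa — unites the whole ingroup.
Only Alpha, Beta, Delta, and Epsilon show the derived state '+' for V, supporting them as a clade.
Most parsimonious ingroup topology: ((Eta,Theta),((Delta,(Epsilon,Beta)),Alpha)).
Beta and Epsilon form a cherry on this tree, so they are sister taxa.

Epsilon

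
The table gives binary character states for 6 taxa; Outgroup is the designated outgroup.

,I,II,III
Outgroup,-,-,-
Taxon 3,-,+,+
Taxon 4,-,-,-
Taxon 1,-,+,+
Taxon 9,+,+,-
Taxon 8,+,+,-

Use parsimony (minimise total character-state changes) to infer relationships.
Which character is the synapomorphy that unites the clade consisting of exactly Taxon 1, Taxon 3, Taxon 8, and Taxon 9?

The outgroup has state '-' for every character, so '+' is the derived state throughout.
I (derived state '+') is shared by Taxon 8 and Taxon 9 — a synapomorphy uniting that clade.
II: derived state '+' in Taxon 1, Taxon 3, Taxon 8, and Taxon 9 only — synapomorphy for {Taxon 1, Taxon 3, Taxon 8, Taxon 9}.
III (derived state '+') is shared by Taxon 1 and Taxon 3 — a synapomorphy uniting that clade.
Most parsimonious ingroup topology: (((Taxon 3,Taxon 1),(Taxon 9,Taxon 8)),Taxon 4).
The clade {Taxon 1, Taxon 3, Taxon 8, Taxon 9} is supported by II: its derived state '+' occurs in exactly those taxa and in no other taxon (including the outgroup).

II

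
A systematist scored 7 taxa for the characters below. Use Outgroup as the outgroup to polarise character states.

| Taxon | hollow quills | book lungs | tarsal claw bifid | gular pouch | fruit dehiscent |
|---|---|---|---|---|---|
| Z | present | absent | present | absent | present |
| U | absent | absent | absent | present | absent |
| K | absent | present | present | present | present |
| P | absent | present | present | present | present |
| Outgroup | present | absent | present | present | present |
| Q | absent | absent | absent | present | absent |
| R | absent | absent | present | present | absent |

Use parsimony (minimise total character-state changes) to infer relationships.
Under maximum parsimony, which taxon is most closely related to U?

Q

Character polarity is set by the outgroup: the derived state is whichever differs from the outgroup's state, so for hollow quills, tarsal claw bifid, gular pouch, fruit dehiscent the derived state is 'absent', and for the remaining characters it is 'present'.
Only K, P, Q, R, and U show the derived state 'absent' for hollow quills, supporting them as a clade.
book lungs (derived state 'present') is shared by K and P — a synapomorphy uniting that clade.
Only Q and U show the derived state 'absent' for tarsal claw bifid, supporting them as a clade.
gular pouch: derived state 'absent' in Z only — an autapomorphy, so it tells us nothing about relationships among taxa.
Only Q, R, and U show the derived state 'absent' for fruit dehiscent, supporting them as a clade.
Most parsimonious ingroup topology: ((((U,Q),R),(P,K)),Z).
U and Q form a cherry on this tree, so they are sister taxa.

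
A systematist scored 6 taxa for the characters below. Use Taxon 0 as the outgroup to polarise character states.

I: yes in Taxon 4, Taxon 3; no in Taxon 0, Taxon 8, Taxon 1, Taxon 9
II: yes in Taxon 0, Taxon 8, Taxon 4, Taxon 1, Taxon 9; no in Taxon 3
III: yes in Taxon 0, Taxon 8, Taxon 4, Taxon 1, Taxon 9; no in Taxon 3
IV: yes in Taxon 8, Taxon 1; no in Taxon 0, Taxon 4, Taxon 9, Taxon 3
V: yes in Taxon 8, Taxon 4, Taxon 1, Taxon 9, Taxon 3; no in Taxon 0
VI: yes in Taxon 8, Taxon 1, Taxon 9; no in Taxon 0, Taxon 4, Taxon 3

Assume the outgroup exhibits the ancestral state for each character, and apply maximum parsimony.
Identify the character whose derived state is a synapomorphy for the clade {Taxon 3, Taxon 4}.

I

Character polarity is set by the outgroup: the derived state is whichever differs from the outgroup's state, so for II, III the derived state is 'no', and for the remaining characters it is 'yes'.
I: derived state 'yes' in Taxon 3 and Taxon 4 only — synapomorphy for {Taxon 3, Taxon 4}.
II: derived state 'no' in Taxon 3 only — an autapomorphy, so it tells us nothing about relationships among taxa.
III: derived state 'no' in Taxon 3 only — an autapomorphy, so it tells us nothing about relationships among taxa.
IV: derived state 'yes' in Taxon 1 and Taxon 8 only — synapomorphy for {Taxon 1, Taxon 8}.
All ingroup taxa share the derived state 'yes' for V; it defines the ingroup but does not resolve relationships within it.
VI (derived state 'yes') is shared by Taxon 1, Taxon 8, and Taxon 9 — a synapomorphy uniting that clade.
Most parsimonious ingroup topology: (((Taxon 8,Taxon 1),Taxon 9),(Taxon 4,Taxon 3)).
The clade {Taxon 3, Taxon 4} is supported by I: its derived state 'yes' occurs in exactly those taxa and in no other taxon (including the outgroup).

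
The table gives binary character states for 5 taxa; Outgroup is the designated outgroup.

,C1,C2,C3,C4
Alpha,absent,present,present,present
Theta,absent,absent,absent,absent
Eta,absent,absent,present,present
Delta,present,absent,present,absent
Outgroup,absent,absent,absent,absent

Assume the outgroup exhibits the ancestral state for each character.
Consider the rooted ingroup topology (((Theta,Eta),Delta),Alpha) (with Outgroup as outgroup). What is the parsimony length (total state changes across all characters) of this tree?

6

Map each character onto (((Theta,Eta),Delta),Alpha) (rooted by Outgroup) and count the minimum state changes it requires (Fitch parsimony):
C1: 1; C2: 1; C3: 2; C4: 2.
Total tree length = 6.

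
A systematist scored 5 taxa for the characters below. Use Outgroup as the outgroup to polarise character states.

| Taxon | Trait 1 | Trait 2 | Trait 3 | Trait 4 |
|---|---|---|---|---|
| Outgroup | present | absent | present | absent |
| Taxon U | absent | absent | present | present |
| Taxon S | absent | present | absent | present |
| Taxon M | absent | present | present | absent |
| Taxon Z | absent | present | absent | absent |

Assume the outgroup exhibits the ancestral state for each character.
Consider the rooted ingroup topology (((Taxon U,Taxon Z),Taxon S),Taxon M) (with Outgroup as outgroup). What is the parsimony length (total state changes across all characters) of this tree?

7

Map each character onto (((Taxon U,Taxon Z),Taxon S),Taxon M) (rooted by Outgroup) and count the minimum state changes it requires (Fitch parsimony):
Trait 1: 1; Trait 2: 2; Trait 3: 2; Trait 4: 2.
Total tree length = 7.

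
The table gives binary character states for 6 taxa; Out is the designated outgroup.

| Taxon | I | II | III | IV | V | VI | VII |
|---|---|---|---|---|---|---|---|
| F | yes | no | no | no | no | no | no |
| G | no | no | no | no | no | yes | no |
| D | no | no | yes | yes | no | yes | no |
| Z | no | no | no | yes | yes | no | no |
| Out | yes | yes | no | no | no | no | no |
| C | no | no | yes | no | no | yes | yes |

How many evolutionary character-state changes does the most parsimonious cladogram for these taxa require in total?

8

Character polarity is set by the outgroup: the derived state is whichever differs from the outgroup's state, so for I, II the derived state is 'no', and for the remaining characters it is 'yes'.
I (derived state 'no') is shared by C, D, G, and Z — a synapomorphy uniting that clade.
All ingroup taxa share the derived state 'no' for II; it defines the ingroup but does not resolve relationships within it.
III (derived state 'yes') is shared by C and D — a synapomorphy uniting that clade.
IV (state 'yes') occurs in D and Z but conflicts with the nesting implied by the other characters — most parsimoniously interpreted as homoplasy.
V: derived state 'yes' in Z only — an autapomorphy, so it tells us nothing about relationships among taxa.
VI: derived state 'yes' in C, D, and G only — synapomorphy for {C, D, G}.
VII (derived state 'yes') is unique to C (autapomorphy; uninformative for grouping).
Most parsimonious ingroup topology: ((((D,C),G),Z),F).
Changes per character on this tree: I: 1; II: 1; III: 1; IV: 2; V: 1; VI: 1; VII: 1.
Total = 8.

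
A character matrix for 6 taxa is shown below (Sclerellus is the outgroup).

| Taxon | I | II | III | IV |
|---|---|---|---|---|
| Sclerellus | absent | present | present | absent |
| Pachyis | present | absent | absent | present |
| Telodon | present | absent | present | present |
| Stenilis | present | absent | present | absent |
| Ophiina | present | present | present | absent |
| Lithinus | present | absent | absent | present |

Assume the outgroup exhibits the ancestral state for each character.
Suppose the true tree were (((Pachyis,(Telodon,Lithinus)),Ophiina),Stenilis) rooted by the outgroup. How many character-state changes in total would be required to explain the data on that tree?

6

Map each character onto (((Pachyis,(Telodon,Lithinus)),Ophiina),Stenilis) (rooted by Sclerellus) and count the minimum state changes it requires (Fitch parsimony):
I: 1; II: 2; III: 2; IV: 1.
Total tree length = 6.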